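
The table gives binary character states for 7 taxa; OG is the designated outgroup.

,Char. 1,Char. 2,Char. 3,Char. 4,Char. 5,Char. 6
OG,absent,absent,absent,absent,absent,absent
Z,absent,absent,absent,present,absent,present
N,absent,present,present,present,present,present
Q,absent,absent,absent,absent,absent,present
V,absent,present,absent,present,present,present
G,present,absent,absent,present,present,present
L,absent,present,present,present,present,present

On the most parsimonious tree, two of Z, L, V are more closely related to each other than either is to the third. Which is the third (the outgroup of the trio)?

The outgroup has state 'absent' for every character, so 'present' is the derived state throughout.
Char. 1: derived state 'present' in G only — an autapomorphy, so it tells us nothing about relationships among taxa.
Char. 2 (derived state 'present') is shared by L, N, and V — a synapomorphy uniting that clade.
Only L and N show the derived state 'present' for Char. 3, supporting them as a clade.
Char. 4: derived state 'present' in G, L, N, V, and Z only — synapomorphy for {G, L, N, V, Z}.
Only G, L, N, and V show the derived state 'present' for Char. 5, supporting them as a clade.
All ingroup taxa share the derived state 'present' for Char. 6; it defines the ingroup but does not resolve relationships within it.
Most parsimonious ingroup topology: ((Z,(((N,L),V),G)),Q).
V and L share a more recent common ancestor with each other than either does with Z, so Z is the least closely related of the three.

Z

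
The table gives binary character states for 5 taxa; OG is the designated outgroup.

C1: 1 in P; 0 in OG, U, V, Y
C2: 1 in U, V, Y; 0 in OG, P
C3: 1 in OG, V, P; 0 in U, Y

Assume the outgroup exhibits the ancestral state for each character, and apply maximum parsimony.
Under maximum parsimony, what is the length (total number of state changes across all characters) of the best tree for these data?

3

Character polarity is set by the outgroup: the derived state is whichever differs from the outgroup's state, so for C3 the derived state is '0', and for the remaining characters it is '1'.
C1: derived state '1' in P only — an autapomorphy, so it tells us nothing about relationships among taxa.
C2 (derived state '1') is shared by U, V, and Y — a synapomorphy uniting that clade.
Only U and Y show the derived state '0' for C3, supporting them as a clade.
Most parsimonious ingroup topology: (((U,Y),V),P).
Changes per character on this tree: C1: 1; C2: 1; C3: 1.
Total = 3.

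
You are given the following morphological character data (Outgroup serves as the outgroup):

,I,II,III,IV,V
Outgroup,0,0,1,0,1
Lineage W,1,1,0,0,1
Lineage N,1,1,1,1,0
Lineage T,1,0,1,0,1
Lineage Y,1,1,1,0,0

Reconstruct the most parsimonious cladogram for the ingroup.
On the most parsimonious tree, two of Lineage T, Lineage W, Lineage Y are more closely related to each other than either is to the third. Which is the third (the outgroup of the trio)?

Character polarity is set by the outgroup: the derived state is whichever differs from the outgroup's state, so for III, V the derived state is '0', and for the remaining characters it is '1'.
All ingroup taxa share the derived state '1' for I; it defines the ingroup but does not resolve relationships within it.
II (derived state '1') is shared by Lineage N, Lineage W, and Lineage Y — a synapomorphy uniting that clade.
III (derived state '0') is unique to Lineage W (autapomorphy; uninformative for grouping).
IV: derived state '1' in Lineage N only — an autapomorphy, so it tells us nothing about relationships among taxa.
V (derived state '0') is shared by Lineage N and Lineage Y — a synapomorphy uniting that clade.
Most parsimonious ingroup topology: ((Lineage W,(Lineage N,Lineage Y)),Lineage T).
Lineage Y and Lineage W share a more recent common ancestor with each other than either does with Lineage T, so Lineage T is the least closely related of the three.

Lineage T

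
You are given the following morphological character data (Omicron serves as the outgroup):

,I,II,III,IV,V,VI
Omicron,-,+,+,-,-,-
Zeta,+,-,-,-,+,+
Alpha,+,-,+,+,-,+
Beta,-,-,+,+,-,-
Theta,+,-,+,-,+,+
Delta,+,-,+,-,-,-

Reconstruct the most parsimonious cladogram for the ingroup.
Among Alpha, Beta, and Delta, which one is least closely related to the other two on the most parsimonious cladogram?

Character polarity is set by the outgroup: the derived state is whichever differs from the outgroup's state, so for II, III the derived state is '-', and for the remaining characters it is '+'.
I: derived state '+' in Alpha, Delta, Theta, and Zeta only — synapomorphy for {Alpha, Delta, Theta, Zeta}.
All ingroup taxa share the derived state '-' for II; it defines the ingroup but does not resolve relationships within it.
III (derived state '-') is unique to Zeta (autapomorphy; uninformative for grouping).
IV groups Alpha and Beta, which is incompatible with the clades supported by the remaining characters; treating it as convergent (homoplasy) costs fewer steps than any alternative tree.
V: derived state '+' in Theta and Zeta only — synapomorphy for {Theta, Zeta}.
VI: derived state '+' in Alpha, Theta, and Zeta only — synapomorphy for {Alpha, Theta, Zeta}.
Most parsimonious ingroup topology: ((((Zeta,Theta),Alpha),Delta),Beta).
Delta and Alpha share a more recent common ancestor with each other than either does with Beta, so Beta is the least closely related of the three.

Beta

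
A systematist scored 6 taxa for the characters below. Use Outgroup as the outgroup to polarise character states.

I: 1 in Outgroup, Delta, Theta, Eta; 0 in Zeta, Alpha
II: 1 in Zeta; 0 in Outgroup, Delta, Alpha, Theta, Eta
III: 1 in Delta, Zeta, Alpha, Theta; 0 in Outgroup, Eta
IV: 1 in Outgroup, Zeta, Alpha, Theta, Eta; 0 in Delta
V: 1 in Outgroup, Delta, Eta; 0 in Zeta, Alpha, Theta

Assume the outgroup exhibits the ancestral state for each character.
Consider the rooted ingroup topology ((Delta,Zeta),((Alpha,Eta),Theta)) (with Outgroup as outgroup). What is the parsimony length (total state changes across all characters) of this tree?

Map each character onto ((Delta,Zeta),((Alpha,Eta),Theta)) (rooted by Outgroup) and count the minimum state changes it requires (Fitch parsimony):
I: 2; II: 1; III: 2; IV: 1; V: 3.
Total tree length = 9.

9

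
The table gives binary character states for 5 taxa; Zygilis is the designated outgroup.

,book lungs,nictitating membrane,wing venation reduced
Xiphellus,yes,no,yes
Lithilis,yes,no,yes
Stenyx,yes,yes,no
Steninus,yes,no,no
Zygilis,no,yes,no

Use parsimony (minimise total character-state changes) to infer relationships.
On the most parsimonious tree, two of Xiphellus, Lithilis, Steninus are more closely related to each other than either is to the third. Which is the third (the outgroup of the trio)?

Steninus

Character polarity is set by the outgroup: the derived state is whichever differs from the outgroup's state, so for nictitating membrane the derived state is 'no', and for the remaining characters it is 'yes'.
book lungs (derived state 'yes') is shared by all ingroup taxa — unites the whole ingroup.
Only Lithilis, Steninus, and Xiphellus show the derived state 'no' for nictitating membrane, supporting them as a clade.
Only Lithilis and Xiphellus show the derived state 'yes' for wing venation reduced, supporting them as a clade.
Most parsimonious ingroup topology: (Stenyx,((Xiphellus,Lithilis),Steninus)).
Lithilis and Xiphellus share a more recent common ancestor with each other than either does with Steninus, so Steninus is the least closely related of the three.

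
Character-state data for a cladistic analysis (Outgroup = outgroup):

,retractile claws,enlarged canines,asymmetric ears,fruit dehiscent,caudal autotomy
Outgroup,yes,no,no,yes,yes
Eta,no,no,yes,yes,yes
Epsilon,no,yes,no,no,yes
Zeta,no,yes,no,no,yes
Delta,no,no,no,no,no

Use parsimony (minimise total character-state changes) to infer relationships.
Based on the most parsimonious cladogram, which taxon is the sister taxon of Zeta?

Character polarity is set by the outgroup: the derived state is whichever differs from the outgroup's state, so for retractile claws, fruit dehiscent, caudal autotomy the derived state is 'no', and for the remaining characters it is 'yes'.
retractile claws (derived state 'no') is shared by all ingroup taxa — unites the whole ingroup.
enlarged canines: derived state 'yes' in Epsilon and Zeta only — synapomorphy for {Epsilon, Zeta}.
asymmetric ears: derived state 'yes' in Eta only — an autapomorphy, so it tells us nothing about relationships among taxa.
fruit dehiscent: derived state 'no' in Delta, Epsilon, and Zeta only — synapomorphy for {Delta, Epsilon, Zeta}.
caudal autotomy: derived state 'no' in Delta only — an autapomorphy, so it tells us nothing about relationships among taxa.
Most parsimonious ingroup topology: (Eta,((Epsilon,Zeta),Delta)).
Zeta and Epsilon form a cherry on this tree, so they are sister taxa.

Epsilon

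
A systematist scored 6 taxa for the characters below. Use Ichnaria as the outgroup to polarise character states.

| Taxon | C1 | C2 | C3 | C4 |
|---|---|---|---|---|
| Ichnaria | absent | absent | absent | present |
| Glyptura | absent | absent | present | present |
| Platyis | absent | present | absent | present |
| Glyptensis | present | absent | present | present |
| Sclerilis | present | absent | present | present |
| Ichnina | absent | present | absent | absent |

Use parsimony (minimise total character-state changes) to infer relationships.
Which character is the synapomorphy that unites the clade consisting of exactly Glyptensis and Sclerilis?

Character polarity is set by the outgroup: the derived state is whichever differs from the outgroup's state, so for C4 the derived state is 'absent', and for the remaining characters it is 'present'.
Only Glyptensis and Sclerilis show the derived state 'present' for C1, supporting them as a clade.
Only Ichnina and Platyis show the derived state 'present' for C2, supporting them as a clade.
C3: derived state 'present' in Glyptensis, Glyptura, and Sclerilis only — synapomorphy for {Glyptensis, Glyptura, Sclerilis}.
C4 (derived state 'absent') is unique to Ichnina (autapomorphy; uninformative for grouping).
Most parsimonious ingroup topology: ((Glyptura,(Glyptensis,Sclerilis)),(Platyis,Ichnina)).
The clade {Glyptensis, Sclerilis} is supported by C1: its derived state 'present' occurs in exactly those taxa and in no other taxon (including the outgroup).

C1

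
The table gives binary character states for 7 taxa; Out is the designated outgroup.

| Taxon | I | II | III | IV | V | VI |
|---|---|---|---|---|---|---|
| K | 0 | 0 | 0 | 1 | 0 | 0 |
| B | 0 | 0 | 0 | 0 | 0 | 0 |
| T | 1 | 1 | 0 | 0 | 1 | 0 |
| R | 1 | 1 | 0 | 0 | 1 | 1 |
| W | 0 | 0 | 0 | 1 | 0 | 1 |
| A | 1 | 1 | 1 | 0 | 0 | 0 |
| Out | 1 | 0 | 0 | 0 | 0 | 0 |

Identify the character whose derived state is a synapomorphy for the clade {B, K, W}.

I

Character polarity is set by the outgroup: the derived state is whichever differs from the outgroup's state, so for I the derived state is '0', and for the remaining characters it is '1'.
I (derived state '0') is shared by B, K, and W — a synapomorphy uniting that clade.
II (derived state '1') is shared by A, R, and T — a synapomorphy uniting that clade.
III (derived state '1') is unique to A (autapomorphy; uninformative for grouping).
IV: derived state '1' in K and W only — synapomorphy for {K, W}.
V: derived state '1' in R and T only — synapomorphy for {R, T}.
VI groups R and W, which is incompatible with the clades supported by the remaining characters; treating it as convergent (homoplasy) costs fewer steps than any alternative tree.
Most parsimonious ingroup topology: (((R,T),A),((K,W),B)).
The clade {B, K, W} is supported by I: its derived state '0' occurs in exactly those taxa and in no other taxon (including the outgroup).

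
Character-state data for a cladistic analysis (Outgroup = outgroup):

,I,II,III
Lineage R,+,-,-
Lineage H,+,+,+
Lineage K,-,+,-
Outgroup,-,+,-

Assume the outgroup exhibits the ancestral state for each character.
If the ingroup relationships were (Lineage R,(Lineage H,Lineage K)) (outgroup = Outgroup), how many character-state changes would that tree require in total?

Map each character onto (Lineage R,(Lineage H,Lineage K)) (rooted by Outgroup) and count the minimum state changes it requires (Fitch parsimony):
I: 2; II: 1; III: 1.
Total tree length = 4.

4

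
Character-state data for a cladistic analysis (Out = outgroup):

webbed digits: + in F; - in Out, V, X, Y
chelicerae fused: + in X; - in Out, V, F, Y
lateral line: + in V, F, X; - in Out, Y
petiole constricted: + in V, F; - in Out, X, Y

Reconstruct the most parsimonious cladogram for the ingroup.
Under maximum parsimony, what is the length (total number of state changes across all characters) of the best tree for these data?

The outgroup has state '-' for every character, so '+' is the derived state throughout.
webbed digits: derived state '+' in F only — an autapomorphy, so it tells us nothing about relationships among taxa.
chelicerae fused: derived state '+' in X only — an autapomorphy, so it tells us nothing about relationships among taxa.
lateral line: derived state '+' in F, V, and X only — synapomorphy for {F, V, X}.
petiole constricted: derived state '+' in F and V only — synapomorphy for {F, V}.
Most parsimonious ingroup topology: (((V,F),X),Y).
Changes per character on this tree: webbed digits: 1; chelicerae fused: 1; lateral line: 1; petiole constricted: 1.
Total = 4.

4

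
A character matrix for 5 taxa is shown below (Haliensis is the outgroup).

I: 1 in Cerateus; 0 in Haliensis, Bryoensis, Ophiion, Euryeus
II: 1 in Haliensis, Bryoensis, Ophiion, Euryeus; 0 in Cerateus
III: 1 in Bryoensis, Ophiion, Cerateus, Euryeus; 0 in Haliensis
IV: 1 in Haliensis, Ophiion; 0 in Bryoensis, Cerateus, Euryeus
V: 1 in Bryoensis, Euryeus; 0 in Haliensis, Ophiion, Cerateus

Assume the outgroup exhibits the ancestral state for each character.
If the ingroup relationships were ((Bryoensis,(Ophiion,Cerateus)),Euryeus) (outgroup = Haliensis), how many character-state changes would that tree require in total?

Map each character onto ((Bryoensis,(Ophiion,Cerateus)),Euryeus) (rooted by Haliensis) and count the minimum state changes it requires (Fitch parsimony):
I: 1; II: 1; III: 1; IV: 2; V: 2.
Total tree length = 7.

7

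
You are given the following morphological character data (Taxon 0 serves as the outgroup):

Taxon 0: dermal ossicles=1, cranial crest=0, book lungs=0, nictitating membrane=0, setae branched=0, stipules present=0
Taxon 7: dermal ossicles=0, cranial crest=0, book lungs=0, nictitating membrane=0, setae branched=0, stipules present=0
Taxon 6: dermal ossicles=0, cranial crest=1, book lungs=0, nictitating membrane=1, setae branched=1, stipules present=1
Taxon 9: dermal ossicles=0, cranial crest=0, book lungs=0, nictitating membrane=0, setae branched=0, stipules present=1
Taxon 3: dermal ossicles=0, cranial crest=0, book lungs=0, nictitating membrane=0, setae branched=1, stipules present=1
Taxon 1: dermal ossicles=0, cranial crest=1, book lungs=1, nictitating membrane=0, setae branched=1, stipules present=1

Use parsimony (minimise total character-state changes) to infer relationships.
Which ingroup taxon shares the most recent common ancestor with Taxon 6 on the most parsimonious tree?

Character polarity is set by the outgroup: the derived state is whichever differs from the outgroup's state, so for dermal ossicles the derived state is '0', and for the remaining characters it is '1'.
All ingroup taxa share the derived state '0' for dermal ossicles; it defines the ingroup but does not resolve relationships within it.
cranial crest: derived state '1' in Taxon 1 and Taxon 6 only — synapomorphy for {Taxon 1, Taxon 6}.
book lungs (derived state '1') is unique to Taxon 1 (autapomorphy; uninformative for grouping).
nictitating membrane (derived state '1') is unique to Taxon 6 (autapomorphy; uninformative for grouping).
setae branched (derived state '1') is shared by Taxon 1, Taxon 3, and Taxon 6 — a synapomorphy uniting that clade.
stipules present: derived state '1' in Taxon 1, Taxon 3, Taxon 6, and Taxon 9 only — synapomorphy for {Taxon 1, Taxon 3, Taxon 6, Taxon 9}.
Most parsimonious ingroup topology: (Taxon 7,(((Taxon 6,Taxon 1),Taxon 3),Taxon 9)).
Taxon 6 and Taxon 1 form a cherry on this tree, so they are sister taxa.

Taxon 1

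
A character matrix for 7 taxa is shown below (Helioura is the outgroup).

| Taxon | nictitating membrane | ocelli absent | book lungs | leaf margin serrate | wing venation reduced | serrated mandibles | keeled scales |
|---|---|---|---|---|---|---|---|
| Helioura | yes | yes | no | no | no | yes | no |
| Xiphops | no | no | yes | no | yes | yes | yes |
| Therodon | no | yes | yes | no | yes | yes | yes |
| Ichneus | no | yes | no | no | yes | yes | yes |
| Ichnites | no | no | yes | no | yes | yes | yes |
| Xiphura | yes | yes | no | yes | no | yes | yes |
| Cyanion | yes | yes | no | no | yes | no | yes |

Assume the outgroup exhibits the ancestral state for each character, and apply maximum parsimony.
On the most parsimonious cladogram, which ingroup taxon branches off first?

Character polarity is set by the outgroup: the derived state is whichever differs from the outgroup's state, so for nictitating membrane, ocelli absent, serrated mandibles the derived state is 'no', and for the remaining characters it is 'yes'.
nictitating membrane: derived state 'no' in Ichneus, Ichnites, Therodon, and Xiphops only — synapomorphy for {Ichneus, Ichnites, Therodon, Xiphops}.
Only Ichnites and Xiphops show the derived state 'no' for ocelli absent, supporting them as a clade.
Only Ichnites, Therodon, and Xiphops show the derived state 'yes' for book lungs, supporting them as a clade.
leaf margin serrate (derived state 'yes') is unique to Xiphura (autapomorphy; uninformative for grouping).
wing venation reduced: derived state 'yes' in Cyanion, Ichneus, Ichnites, Therodon, and Xiphops only — synapomorphy for {Cyanion, Ichneus, Ichnites, Therodon, Xiphops}.
serrated mandibles (derived state 'no') is unique to Cyanion (autapomorphy; uninformative for grouping).
keeled scales (derived state 'yes') is shared by all ingroup taxa — unites the whole ingroup.
Most parsimonious ingroup topology: (((((Xiphops,Ichnites),Therodon),Ichneus),Cyanion),Xiphura).
Xiphura is sister to the clade containing all other ingroup taxa, so it is the earliest-diverging (most basal) ingroup lineage.

Xiphura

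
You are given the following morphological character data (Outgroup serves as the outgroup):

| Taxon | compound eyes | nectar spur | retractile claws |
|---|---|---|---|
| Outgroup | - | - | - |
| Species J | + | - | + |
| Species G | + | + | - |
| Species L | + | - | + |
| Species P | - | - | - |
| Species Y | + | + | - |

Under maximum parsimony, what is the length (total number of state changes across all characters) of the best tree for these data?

The outgroup has state '-' for every character, so '+' is the derived state throughout.
compound eyes: derived state '+' in Species G, Species J, Species L, and Species Y only — synapomorphy for {Species G, Species J, Species L, Species Y}.
Only Species G and Species Y show the derived state '+' for nectar spur, supporting them as a clade.
retractile claws (derived state '+') is shared by Species J and Species L — a synapomorphy uniting that clade.
Most parsimonious ingroup topology: (((Species J,Species L),(Species G,Species Y)),Species P).
Changes per character on this tree: compound eyes: 1; nectar spur: 1; retractile claws: 1.
Total = 3.

3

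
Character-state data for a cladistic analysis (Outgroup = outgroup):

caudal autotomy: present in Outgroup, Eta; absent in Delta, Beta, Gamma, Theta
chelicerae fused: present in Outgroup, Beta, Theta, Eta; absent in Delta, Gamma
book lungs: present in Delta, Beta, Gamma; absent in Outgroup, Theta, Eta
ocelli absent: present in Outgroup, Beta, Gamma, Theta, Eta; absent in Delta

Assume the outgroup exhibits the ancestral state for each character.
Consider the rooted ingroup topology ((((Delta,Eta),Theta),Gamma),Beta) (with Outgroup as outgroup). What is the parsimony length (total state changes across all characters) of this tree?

8

Map each character onto ((((Delta,Eta),Theta),Gamma),Beta) (rooted by Outgroup) and count the minimum state changes it requires (Fitch parsimony):
caudal autotomy: 2; chelicerae fused: 2; book lungs: 3; ocelli absent: 1.
Total tree length = 8.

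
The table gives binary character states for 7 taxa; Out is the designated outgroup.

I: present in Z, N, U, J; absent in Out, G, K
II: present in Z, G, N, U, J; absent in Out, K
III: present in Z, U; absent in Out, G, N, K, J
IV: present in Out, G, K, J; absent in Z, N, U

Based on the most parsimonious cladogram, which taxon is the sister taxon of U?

Character polarity is set by the outgroup: the derived state is whichever differs from the outgroup's state, so for IV the derived state is 'absent', and for the remaining characters it is 'present'.
I: derived state 'present' in J, N, U, and Z only — synapomorphy for {J, N, U, Z}.
II: derived state 'present' in G, J, N, U, and Z only — synapomorphy for {G, J, N, U, Z}.
III: derived state 'present' in U and Z only — synapomorphy for {U, Z}.
IV (derived state 'absent') is shared by N, U, and Z — a synapomorphy uniting that clade.
Most parsimonious ingroup topology: (((((Z,U),N),J),G),K).
U and Z form a cherry on this tree, so they are sister taxa.

Z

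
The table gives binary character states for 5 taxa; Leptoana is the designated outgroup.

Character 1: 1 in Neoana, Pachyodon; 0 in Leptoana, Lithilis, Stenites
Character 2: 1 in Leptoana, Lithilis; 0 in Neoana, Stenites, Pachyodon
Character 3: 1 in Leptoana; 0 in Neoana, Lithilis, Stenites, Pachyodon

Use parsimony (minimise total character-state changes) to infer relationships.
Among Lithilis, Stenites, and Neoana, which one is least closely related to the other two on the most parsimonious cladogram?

Lithilis

Character polarity is set by the outgroup: the derived state is whichever differs from the outgroup's state, so for Character 2, Character 3 the derived state is '0', and for the remaining characters it is '1'.
Character 1: derived state '1' in Neoana and Pachyodon only — synapomorphy for {Neoana, Pachyodon}.
Character 2: derived state '0' in Neoana, Pachyodon, and Stenites only — synapomorphy for {Neoana, Pachyodon, Stenites}.
Character 3 (derived state '0') is shared by all ingroup taxa — unites the whole ingroup.
Most parsimonious ingroup topology: ((Stenites,(Pachyodon,Neoana)),Lithilis).
Stenites and Neoana share a more recent common ancestor with each other than either does with Lithilis, so Lithilis is the least closely related of the three.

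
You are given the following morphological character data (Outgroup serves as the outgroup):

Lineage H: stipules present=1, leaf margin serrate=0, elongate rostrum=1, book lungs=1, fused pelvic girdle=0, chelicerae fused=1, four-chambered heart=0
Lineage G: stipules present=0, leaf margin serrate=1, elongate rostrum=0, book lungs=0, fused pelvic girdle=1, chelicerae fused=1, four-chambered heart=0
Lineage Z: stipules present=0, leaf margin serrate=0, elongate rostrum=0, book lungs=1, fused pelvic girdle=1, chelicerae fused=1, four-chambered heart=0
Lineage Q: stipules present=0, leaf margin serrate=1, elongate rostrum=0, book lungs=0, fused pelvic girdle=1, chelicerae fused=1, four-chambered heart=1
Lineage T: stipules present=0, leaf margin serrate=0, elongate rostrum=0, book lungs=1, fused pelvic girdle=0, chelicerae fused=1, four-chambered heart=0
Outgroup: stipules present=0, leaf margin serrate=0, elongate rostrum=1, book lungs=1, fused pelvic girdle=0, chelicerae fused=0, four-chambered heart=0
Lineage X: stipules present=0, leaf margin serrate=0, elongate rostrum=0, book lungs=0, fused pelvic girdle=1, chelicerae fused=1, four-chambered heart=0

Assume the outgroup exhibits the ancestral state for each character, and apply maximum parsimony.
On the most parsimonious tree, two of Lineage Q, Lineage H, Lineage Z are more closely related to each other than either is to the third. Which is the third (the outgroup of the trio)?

Lineage H

Character polarity is set by the outgroup: the derived state is whichever differs from the outgroup's state, so for elongate rostrum, book lungs the derived state is '0', and for the remaining characters it is '1'.
stipules present: derived state '1' in Lineage H only — an autapomorphy, so it tells us nothing about relationships among taxa.
leaf margin serrate: derived state '1' in Lineage G and Lineage Q only — synapomorphy for {Lineage G, Lineage Q}.
Only Lineage G, Lineage Q, Lineage T, Lineage X, and Lineage Z show the derived state '0' for elongate rostrum, supporting them as a clade.
Only Lineage G, Lineage Q, and Lineage X show the derived state '0' for book lungs, supporting them as a clade.
fused pelvic girdle: derived state '1' in Lineage G, Lineage Q, Lineage X, and Lineage Z only — synapomorphy for {Lineage G, Lineage Q, Lineage X, Lineage Z}.
All ingroup taxa share the derived state '1' for chelicerae fused; it defines the ingroup but does not resolve relationships within it.
four-chambered heart: derived state '1' in Lineage Q only — an autapomorphy, so it tells us nothing about relationships among taxa.
Most parsimonious ingroup topology: (((Lineage Z,((Lineage G,Lineage Q),Lineage X)),Lineage T),Lineage H).
Lineage Q and Lineage Z share a more recent common ancestor with each other than either does with Lineage H, so Lineage H is the least closely related of the three.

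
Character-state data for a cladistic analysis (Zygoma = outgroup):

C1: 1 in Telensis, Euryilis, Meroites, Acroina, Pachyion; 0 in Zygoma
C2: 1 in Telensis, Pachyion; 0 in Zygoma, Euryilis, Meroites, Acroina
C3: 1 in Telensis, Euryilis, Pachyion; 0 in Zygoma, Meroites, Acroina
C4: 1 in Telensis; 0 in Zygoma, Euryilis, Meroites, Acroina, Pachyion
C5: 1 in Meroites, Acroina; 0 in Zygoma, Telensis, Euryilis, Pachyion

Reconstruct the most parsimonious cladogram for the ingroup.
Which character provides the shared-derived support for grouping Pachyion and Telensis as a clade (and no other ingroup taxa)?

C2

The outgroup has state '0' for every character, so '1' is the derived state throughout.
All ingroup taxa share the derived state '1' for C1; it defines the ingroup but does not resolve relationships within it.
C2: derived state '1' in Pachyion and Telensis only — synapomorphy for {Pachyion, Telensis}.
C3 (derived state '1') is shared by Euryilis, Pachyion, and Telensis — a synapomorphy uniting that clade.
C4: derived state '1' in Telensis only — an autapomorphy, so it tells us nothing about relationships among taxa.
Only Acroina and Meroites show the derived state '1' for C5, supporting them as a clade.
Most parsimonious ingroup topology: (((Telensis,Pachyion),Euryilis),(Meroites,Acroina)).
The clade {Pachyion, Telensis} is supported by C2: its derived state '1' occurs in exactly those taxa and in no other taxon (including the outgroup).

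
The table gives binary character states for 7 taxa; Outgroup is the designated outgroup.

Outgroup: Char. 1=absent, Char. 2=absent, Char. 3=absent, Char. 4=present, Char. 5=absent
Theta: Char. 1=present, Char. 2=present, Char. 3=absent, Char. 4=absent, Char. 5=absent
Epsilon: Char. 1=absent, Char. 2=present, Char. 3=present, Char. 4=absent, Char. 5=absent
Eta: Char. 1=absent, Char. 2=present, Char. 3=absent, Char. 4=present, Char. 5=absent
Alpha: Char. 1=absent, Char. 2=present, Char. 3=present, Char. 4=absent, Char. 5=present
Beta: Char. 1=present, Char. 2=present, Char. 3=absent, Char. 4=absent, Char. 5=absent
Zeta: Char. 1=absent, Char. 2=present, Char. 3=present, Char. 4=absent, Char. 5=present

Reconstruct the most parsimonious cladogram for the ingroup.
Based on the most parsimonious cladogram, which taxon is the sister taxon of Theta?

Beta

Character polarity is set by the outgroup: the derived state is whichever differs from the outgroup's state, so for Char. 4 the derived state is 'absent', and for the remaining characters it is 'present'.
Char. 1: derived state 'present' in Beta and Theta only — synapomorphy for {Beta, Theta}.
Char. 2 (derived state 'present') is shared by all ingroup taxa — unites the whole ingroup.
Char. 3 (derived state 'present') is shared by Alpha, Epsilon, and Zeta — a synapomorphy uniting that clade.
Only Alpha, Beta, Epsilon, Theta, and Zeta show the derived state 'absent' for Char. 4, supporting them as a clade.
Char. 5 (derived state 'present') is shared by Alpha and Zeta — a synapomorphy uniting that clade.
Most parsimonious ingroup topology: (((Theta,Beta),(Epsilon,(Alpha,Zeta))),Eta).
Theta and Beta form a cherry on this tree, so they are sister taxa.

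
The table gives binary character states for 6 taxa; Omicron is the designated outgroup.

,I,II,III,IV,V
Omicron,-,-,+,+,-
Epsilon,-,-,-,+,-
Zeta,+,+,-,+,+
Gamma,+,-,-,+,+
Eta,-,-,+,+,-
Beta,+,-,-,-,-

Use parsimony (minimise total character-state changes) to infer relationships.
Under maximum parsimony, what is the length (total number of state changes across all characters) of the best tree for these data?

5

Character polarity is set by the outgroup: the derived state is whichever differs from the outgroup's state, so for III, IV the derived state is '-', and for the remaining characters it is '+'.
I (derived state '+') is shared by Beta, Gamma, and Zeta — a synapomorphy uniting that clade.
II (derived state '+') is unique to Zeta (autapomorphy; uninformative for grouping).
Only Beta, Epsilon, Gamma, and Zeta show the derived state '-' for III, supporting them as a clade.
IV (derived state '-') is unique to Beta (autapomorphy; uninformative for grouping).
V: derived state '+' in Gamma and Zeta only — synapomorphy for {Gamma, Zeta}.
Most parsimonious ingroup topology: ((Epsilon,((Zeta,Gamma),Beta)),Eta).
Changes per character on this tree: I: 1; II: 1; III: 1; IV: 1; V: 1.
Total = 5.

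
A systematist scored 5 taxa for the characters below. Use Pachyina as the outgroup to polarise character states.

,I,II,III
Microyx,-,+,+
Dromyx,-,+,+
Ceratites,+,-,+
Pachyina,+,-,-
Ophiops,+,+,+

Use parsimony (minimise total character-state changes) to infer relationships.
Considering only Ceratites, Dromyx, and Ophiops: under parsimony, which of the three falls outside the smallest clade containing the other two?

Character polarity is set by the outgroup: the derived state is whichever differs from the outgroup's state, so for I the derived state is '-', and for the remaining characters it is '+'.
I (derived state '-') is shared by Dromyx and Microyx — a synapomorphy uniting that clade.
II (derived state '+') is shared by Dromyx, Microyx, and Ophiops — a synapomorphy uniting that clade.
All ingroup taxa share the derived state '+' for III; it defines the ingroup but does not resolve relationships within it.
Most parsimonious ingroup topology: (((Dromyx,Microyx),Ophiops),Ceratites).
Ophiops and Dromyx share a more recent common ancestor with each other than either does with Ceratites, so Ceratites is the least closely related of the three.

Ceratites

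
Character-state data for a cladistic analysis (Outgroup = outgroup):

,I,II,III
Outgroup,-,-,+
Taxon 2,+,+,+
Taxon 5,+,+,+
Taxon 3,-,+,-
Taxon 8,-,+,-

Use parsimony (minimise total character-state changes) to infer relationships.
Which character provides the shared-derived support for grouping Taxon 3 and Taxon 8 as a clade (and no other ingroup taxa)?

Character polarity is set by the outgroup: the derived state is whichever differs from the outgroup's state, so for III the derived state is '-', and for the remaining characters it is '+'.
Only Taxon 2 and Taxon 5 show the derived state '+' for I, supporting them as a clade.
II (derived state '+') is shared by all ingroup taxa — unites the whole ingroup.
III (derived state '-') is shared by Taxon 3 and Taxon 8 — a synapomorphy uniting that clade.
Most parsimonious ingroup topology: ((Taxon 2,Taxon 5),(Taxon 3,Taxon 8)).
The clade {Taxon 3, Taxon 8} is supported by III: its derived state '-' occurs in exactly those taxa and in no other taxon (including the outgroup).

III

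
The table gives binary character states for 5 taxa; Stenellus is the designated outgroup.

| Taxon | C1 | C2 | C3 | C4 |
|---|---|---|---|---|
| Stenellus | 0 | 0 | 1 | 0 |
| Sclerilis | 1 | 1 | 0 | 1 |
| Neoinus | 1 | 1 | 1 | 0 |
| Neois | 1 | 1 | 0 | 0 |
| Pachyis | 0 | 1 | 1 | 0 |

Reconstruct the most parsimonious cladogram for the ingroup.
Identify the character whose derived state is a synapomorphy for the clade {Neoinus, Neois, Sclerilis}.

Character polarity is set by the outgroup: the derived state is whichever differs from the outgroup's state, so for C3 the derived state is '0', and for the remaining characters it is '1'.
Only Neoinus, Neois, and Sclerilis show the derived state '1' for C1, supporting them as a clade.
C2 (derived state '1') is shared by all ingroup taxa — unites the whole ingroup.
Only Neois and Sclerilis show the derived state '0' for C3, supporting them as a clade.
C4 (derived state '1') is unique to Sclerilis (autapomorphy; uninformative for grouping).
Most parsimonious ingroup topology: (((Sclerilis,Neois),Neoinus),Pachyis).
The clade {Neoinus, Neois, Sclerilis} is supported by C1: its derived state '1' occurs in exactly those taxa and in no other taxon (including the outgroup).

C1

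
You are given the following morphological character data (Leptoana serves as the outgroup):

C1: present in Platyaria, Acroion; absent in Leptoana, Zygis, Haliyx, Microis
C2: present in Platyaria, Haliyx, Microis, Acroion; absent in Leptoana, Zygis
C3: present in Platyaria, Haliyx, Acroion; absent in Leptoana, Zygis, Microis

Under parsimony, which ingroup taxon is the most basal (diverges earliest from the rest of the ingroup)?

The outgroup has state 'absent' for every character, so 'present' is the derived state throughout.
C1: derived state 'present' in Acroion and Platyaria only — synapomorphy for {Acroion, Platyaria}.
Only Acroion, Haliyx, Microis, and Platyaria show the derived state 'present' for C2, supporting them as a clade.
C3 (derived state 'present') is shared by Acroion, Haliyx, and Platyaria — a synapomorphy uniting that clade.
Most parsimonious ingroup topology: ((((Platyaria,Acroion),Haliyx),Microis),Zygis).
Zygis is sister to the clade containing all other ingroup taxa, so it is the earliest-diverging (most basal) ingroup lineage.

Zygis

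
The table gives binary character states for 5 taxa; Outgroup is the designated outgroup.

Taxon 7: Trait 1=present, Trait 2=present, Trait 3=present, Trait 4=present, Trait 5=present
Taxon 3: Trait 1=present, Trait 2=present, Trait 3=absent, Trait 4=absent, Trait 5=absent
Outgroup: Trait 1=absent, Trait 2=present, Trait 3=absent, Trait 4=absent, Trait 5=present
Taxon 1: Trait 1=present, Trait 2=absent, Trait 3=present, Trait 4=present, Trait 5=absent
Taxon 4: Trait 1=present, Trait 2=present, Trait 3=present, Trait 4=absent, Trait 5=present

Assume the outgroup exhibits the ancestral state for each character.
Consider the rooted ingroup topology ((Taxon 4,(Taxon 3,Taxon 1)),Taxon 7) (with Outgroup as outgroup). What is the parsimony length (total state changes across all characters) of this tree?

Map each character onto ((Taxon 4,(Taxon 3,Taxon 1)),Taxon 7) (rooted by Outgroup) and count the minimum state changes it requires (Fitch parsimony):
Trait 1: 1; Trait 2: 1; Trait 3: 2; Trait 4: 2; Trait 5: 1.
Total tree length = 7.

7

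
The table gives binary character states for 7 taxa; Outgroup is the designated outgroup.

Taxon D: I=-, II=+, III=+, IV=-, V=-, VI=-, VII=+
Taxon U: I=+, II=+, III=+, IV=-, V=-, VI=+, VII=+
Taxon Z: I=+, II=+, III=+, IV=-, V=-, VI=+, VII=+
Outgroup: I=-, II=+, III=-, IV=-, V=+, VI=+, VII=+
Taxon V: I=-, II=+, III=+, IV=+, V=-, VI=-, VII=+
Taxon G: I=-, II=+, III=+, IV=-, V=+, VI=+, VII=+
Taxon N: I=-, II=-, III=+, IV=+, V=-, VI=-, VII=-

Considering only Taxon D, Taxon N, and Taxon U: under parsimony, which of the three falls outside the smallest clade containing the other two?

Taxon U

Character polarity is set by the outgroup: the derived state is whichever differs from the outgroup's state, so for II, V, VI, VII the derived state is '-', and for the remaining characters it is '+'.
I: derived state '+' in Taxon U and Taxon Z only — synapomorphy for {Taxon U, Taxon Z}.
II (derived state '-') is unique to Taxon N (autapomorphy; uninformative for grouping).
All ingroup taxa share the derived state '+' for III; it defines the ingroup but does not resolve relationships within it.
IV: derived state '+' in Taxon N and Taxon V only — synapomorphy for {Taxon N, Taxon V}.
Only Taxon D, Taxon N, Taxon U, Taxon V, and Taxon Z show the derived state '-' for V, supporting them as a clade.
VI (derived state '-') is shared by Taxon D, Taxon N, and Taxon V — a synapomorphy uniting that clade.
VII: derived state '-' in Taxon N only — an autapomorphy, so it tells us nothing about relationships among taxa.
Most parsimonious ingroup topology: (((Taxon Z,Taxon U),((Taxon N,Taxon V),Taxon D)),Taxon G).
Taxon D and Taxon N share a more recent common ancestor with each other than either does with Taxon U, so Taxon U is the least closely related of the three.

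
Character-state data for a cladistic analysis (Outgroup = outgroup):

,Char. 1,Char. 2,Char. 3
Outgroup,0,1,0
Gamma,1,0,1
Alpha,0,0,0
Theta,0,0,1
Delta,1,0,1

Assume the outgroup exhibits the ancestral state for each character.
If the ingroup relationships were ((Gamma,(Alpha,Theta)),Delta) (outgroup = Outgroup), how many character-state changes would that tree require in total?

Map each character onto ((Gamma,(Alpha,Theta)),Delta) (rooted by Outgroup) and count the minimum state changes it requires (Fitch parsimony):
Char. 1: 2; Char. 2: 1; Char. 3: 2.
Total tree length = 5.

5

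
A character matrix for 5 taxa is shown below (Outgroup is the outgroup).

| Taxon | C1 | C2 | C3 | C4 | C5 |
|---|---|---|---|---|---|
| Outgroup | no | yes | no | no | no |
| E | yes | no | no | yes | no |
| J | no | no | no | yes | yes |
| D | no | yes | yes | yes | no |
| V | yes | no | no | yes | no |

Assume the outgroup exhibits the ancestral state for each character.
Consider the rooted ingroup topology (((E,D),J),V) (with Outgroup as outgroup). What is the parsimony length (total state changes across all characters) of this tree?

7

Map each character onto (((E,D),J),V) (rooted by Outgroup) and count the minimum state changes it requires (Fitch parsimony):
C1: 2; C2: 2; C3: 1; C4: 1; C5: 1.
Total tree length = 7.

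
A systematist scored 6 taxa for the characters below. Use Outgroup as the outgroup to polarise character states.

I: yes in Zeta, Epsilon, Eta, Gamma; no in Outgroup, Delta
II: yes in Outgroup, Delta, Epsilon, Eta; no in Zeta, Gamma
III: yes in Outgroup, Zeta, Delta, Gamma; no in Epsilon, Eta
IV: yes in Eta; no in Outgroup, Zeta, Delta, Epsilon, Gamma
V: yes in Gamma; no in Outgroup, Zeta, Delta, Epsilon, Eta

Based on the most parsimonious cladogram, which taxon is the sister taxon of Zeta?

Gamma

Character polarity is set by the outgroup: the derived state is whichever differs from the outgroup's state, so for II, III the derived state is 'no', and for the remaining characters it is 'yes'.
I (derived state 'yes') is shared by Epsilon, Eta, Gamma, and Zeta — a synapomorphy uniting that clade.
II (derived state 'no') is shared by Gamma and Zeta — a synapomorphy uniting that clade.
III: derived state 'no' in Epsilon and Eta only — synapomorphy for {Epsilon, Eta}.
IV: derived state 'yes' in Eta only — an autapomorphy, so it tells us nothing about relationships among taxa.
V: derived state 'yes' in Gamma only — an autapomorphy, so it tells us nothing about relationships among taxa.
Most parsimonious ingroup topology: (((Zeta,Gamma),(Epsilon,Eta)),Delta).
Zeta and Gamma form a cherry on this tree, so they are sister taxa.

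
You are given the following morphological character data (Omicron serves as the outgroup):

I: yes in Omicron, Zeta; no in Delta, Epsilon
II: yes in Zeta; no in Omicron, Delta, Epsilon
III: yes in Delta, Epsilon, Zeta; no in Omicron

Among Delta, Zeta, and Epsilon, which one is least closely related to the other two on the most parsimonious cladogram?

Zeta

Character polarity is set by the outgroup: the derived state is whichever differs from the outgroup's state, so for I the derived state is 'no', and for the remaining characters it is 'yes'.
I: derived state 'no' in Delta and Epsilon only — synapomorphy for {Delta, Epsilon}.
II (derived state 'yes') is unique to Zeta (autapomorphy; uninformative for grouping).
All ingroup taxa share the derived state 'yes' for III; it defines the ingroup but does not resolve relationships within it.
Most parsimonious ingroup topology: ((Delta,Epsilon),Zeta).
Delta and Epsilon share a more recent common ancestor with each other than either does with Zeta, so Zeta is the least closely related of the three.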